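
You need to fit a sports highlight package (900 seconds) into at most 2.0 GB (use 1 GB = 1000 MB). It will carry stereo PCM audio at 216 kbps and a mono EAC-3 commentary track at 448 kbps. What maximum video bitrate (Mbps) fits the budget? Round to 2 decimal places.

17.11 Mbps

Budget: 2.0 GB = 16000.0 Mb.
Total bitrate budget: 16000.0 Mb / 900 s = 17.778 Mbps.
Audio total: 216 + 448 = 664 kbps = 0.664 Mbps.
Video: 17.778 − 0.664 = 17.114 Mbps.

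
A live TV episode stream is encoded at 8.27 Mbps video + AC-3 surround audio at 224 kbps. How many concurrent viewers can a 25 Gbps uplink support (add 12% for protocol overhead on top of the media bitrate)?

2627

Audio: 224 kbps = 0.224 Mbps.
Per-viewer media rate: 8.494 Mbps.
On the wire with 12% overhead: 9.513 Mbps.
25 Gbps = 25,000 Mbps; 25,000 / 9.513 = 2627.91 → 2627 viewers.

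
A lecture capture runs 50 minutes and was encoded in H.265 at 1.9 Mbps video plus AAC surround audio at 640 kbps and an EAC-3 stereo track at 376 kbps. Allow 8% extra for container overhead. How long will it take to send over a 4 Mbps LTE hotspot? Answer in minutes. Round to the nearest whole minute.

39 minutes

50 min = 3000 s
Audio total: 640 + 376 = 1016 kbps = 1.016 Mbps.
Total bitrate: 2.916 Mbps.
File: 2.916 Mbps × 3000 s = 8748.0 Mb.
With 8% container overhead: ×1.08. → 9447.8 Mb.
At 4 Mbps: 9447.8 / 4 = 2362.0 s ≈ 39.4 minutes.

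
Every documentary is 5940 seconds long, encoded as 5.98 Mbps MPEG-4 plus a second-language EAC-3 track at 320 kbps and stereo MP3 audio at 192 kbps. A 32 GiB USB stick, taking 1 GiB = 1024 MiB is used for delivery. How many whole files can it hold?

7

Audio total: 320 + 192 = 512 kbps = 0.512 Mbps.
Total bitrate: 6.492 Mbps.
Per item: 6.492 Mbps × 5940 s = 38,562 Mb = 4,820 MB.
Capacity: 32 GiB = 274,878 Mb; 7.13 items → 7 complete.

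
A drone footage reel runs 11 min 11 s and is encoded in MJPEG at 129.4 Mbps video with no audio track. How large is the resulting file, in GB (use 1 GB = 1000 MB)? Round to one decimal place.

11 min 11 s = 671 s
Total bitrate: 129.4 Mbps.
Stream data: 129.400 Mbps × 671 s = 86827.4 Mb.
86,827 Mb ÷ 8 = 10,853 MB → 10.85 GB.

10.9 GB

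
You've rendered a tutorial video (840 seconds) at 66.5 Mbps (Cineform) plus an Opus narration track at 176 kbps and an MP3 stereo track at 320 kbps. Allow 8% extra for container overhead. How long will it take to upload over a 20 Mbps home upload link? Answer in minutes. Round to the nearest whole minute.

51 minutes

Audio total: 176 + 320 = 496 kbps = 0.496 Mbps.
Total bitrate: 66.996 Mbps.
File: 66.996 Mbps × 840 s = 56276.6 Mb.
With 8% container overhead: ×1.08. → 60778.8 Mb.
At 20 Mbps: 60778.8 / 20 = 3038.9 s ≈ 50.6 minutes.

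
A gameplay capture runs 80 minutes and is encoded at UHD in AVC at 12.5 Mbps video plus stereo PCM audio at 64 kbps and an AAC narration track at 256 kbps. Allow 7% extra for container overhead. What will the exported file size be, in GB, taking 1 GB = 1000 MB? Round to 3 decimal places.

80 min = 4800 s
Audio total: 64 + 256 = 320 kbps = 0.320 Mbps.
Total bitrate: 12.5 + 0.320 = 12.820 Mbps.
Stream data: 12.820 Mbps × 4800 s = 61536.0 Mb.
With 7% container overhead: ×1.07.
65,844 Mb ÷ 8 = 8,230 MB → 8.230 GB.

8.230 GB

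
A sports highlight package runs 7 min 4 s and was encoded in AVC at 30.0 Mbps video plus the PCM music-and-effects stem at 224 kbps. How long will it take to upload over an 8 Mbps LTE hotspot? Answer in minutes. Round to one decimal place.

7 min 4 s = 424 s
Audio: 224 kbps = 0.224 Mbps.
Total bitrate: 30.224 Mbps.
File: 30.224 Mbps × 424 s = 12815.0 Mb.
At 8 Mbps: 12815.0 / 8 = 1601.9 s ≈ 26.7 minutes.

26.7 minutes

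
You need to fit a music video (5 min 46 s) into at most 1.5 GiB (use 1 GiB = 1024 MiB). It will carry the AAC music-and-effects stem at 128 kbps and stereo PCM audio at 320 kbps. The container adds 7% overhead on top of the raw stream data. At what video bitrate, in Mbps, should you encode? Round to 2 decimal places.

Budget: 1.5 GiB = 12884.9 Mb.
Stream payload after overhead: 12884.9 / 1.07 = 12042.0 Mb.
5 min 46 s = 346 s
Total bitrate budget: 12042.0 Mb / 346 s = 34.803 Mbps.
Audio total: 128 + 320 = 448 kbps = 0.448 Mbps.
Video: 34.803 − 0.448 = 34.355 Mbps.

34.36 Mbps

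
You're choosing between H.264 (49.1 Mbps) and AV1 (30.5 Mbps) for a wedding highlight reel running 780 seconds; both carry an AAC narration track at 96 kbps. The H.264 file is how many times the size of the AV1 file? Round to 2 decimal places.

Audio: 96 kbps = 0.096 Mbps.
H.264: 49.196 Mbps × 780 s = 38372.9 Mb = 4.797 GB.
AV1: 30.596 Mbps × 780 s = 23864.9 Mb = 2.983 GB.
Ratio: 4.797 / 2.983 = 1.608.

1.61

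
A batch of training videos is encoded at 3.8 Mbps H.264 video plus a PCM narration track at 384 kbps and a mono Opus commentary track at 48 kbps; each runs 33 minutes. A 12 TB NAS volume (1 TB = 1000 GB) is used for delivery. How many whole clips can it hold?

33 min = 1980 s
Audio total: 384 + 48 = 432 kbps = 0.432 Mbps.
Total bitrate: 4.232 Mbps.
Per item: 4.232 Mbps × 1980 s = 8,379 Mb = 1,047 MB.
Capacity: 12 TB = 96,000,000 Mb; 11456.72 items → 11456 complete.

11456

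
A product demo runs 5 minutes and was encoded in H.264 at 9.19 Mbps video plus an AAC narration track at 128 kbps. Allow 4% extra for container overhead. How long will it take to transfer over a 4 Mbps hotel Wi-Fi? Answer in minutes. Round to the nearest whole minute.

12 minutes

5 min = 300 s
Audio: 128 kbps = 0.128 Mbps.
Total bitrate: 9.318 Mbps.
File: 9.318 Mbps × 300 s = 2795.4 Mb.
With 4% container overhead: ×1.04. → 2907.2 Mb.
At 4 Mbps: 2907.2 / 4 = 726.8 s ≈ 12.1 minutes.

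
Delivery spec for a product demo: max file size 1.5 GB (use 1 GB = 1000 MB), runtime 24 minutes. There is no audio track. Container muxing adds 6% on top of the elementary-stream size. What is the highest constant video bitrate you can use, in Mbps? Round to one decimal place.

7.9 Mbps

Budget: 1.5 GB = 12000.0 Mb.
Stream payload after overhead: 12000.0 / 1.06 = 11320.8 Mb.
24 min = 1440 s
Total bitrate budget: 11320.8 Mb / 1440 s = 7.862 Mbps.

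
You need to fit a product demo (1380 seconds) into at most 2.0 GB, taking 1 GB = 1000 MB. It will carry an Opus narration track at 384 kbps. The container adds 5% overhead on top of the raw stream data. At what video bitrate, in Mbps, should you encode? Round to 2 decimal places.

10.66 Mbps

Budget: 2.0 GB = 16000.0 Mb.
Stream payload after overhead: 16000.0 / 1.05 = 15238.1 Mb.
Total bitrate budget: 15238.1 Mb / 1380 s = 11.042 Mbps.
Audio: 384 kbps = 0.384 Mbps.
Video: 11.042 − 0.384 = 10.658 Mbps.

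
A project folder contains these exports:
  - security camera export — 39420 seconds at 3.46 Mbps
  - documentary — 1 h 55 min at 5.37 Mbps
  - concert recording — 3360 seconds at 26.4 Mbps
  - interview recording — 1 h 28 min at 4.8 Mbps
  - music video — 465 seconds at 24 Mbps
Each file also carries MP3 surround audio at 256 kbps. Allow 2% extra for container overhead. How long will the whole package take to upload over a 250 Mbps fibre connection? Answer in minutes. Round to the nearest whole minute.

Audio: 256 kbps = 0.256 Mbps.
security camera export: 3.716 Mbps × 39420 s × 1.02 = 149414.4 Mb
documentary: 5.626 Mbps × 6900 s × 1.02 = 39595.8 Mb
concert recording: 26.656 Mbps × 3360 s × 1.02 = 91355.4 Mb
interview recording: 5.056 Mbps × 5280 s × 1.02 = 27229.6 Mb
music video: 24.256 Mbps × 465 s × 1.02 = 11504.6 Mb
Total: 319099.9 Mb = 39887.5 MB.
At 250 Mbps: 319099.9 / 250 = 1276 s ≈ 21.3 minutes.

21 minutes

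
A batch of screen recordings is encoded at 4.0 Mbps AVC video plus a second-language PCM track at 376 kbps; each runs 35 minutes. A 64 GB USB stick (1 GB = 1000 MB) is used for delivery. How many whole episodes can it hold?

55

35 min = 2100 s
Audio: 376 kbps = 0.376 Mbps.
Total bitrate: 4.376 Mbps.
Per item: 4.376 Mbps × 2100 s = 9,190 Mb = 1,149 MB.
Capacity: 64 GB = 512,000 Mb; 55.72 items → 55 complete.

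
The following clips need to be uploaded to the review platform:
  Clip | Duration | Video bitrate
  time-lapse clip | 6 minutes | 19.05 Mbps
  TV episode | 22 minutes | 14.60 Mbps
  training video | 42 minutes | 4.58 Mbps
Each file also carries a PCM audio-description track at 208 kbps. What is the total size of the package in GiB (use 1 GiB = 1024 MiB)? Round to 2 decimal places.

4.49 GiB

Audio: 208 kbps = 0.208 Mbps.
time-lapse clip: 19.258 Mbps × 360 s = 6932.9 Mb
TV episode: 14.808 Mbps × 1320 s = 19546.6 Mb
training video: 4.788 Mbps × 2520 s = 12065.8 Mb
Total: 38545.2 Mb = 4818.1 MB.
= 4.487 GiB.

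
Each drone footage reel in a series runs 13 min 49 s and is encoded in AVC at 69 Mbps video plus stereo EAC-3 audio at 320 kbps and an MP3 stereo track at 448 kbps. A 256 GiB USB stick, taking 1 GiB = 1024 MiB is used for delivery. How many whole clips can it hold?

13 min 49 s = 829 s
Audio total: 320 + 448 = 768 kbps = 0.768 Mbps.
Total bitrate: 69.768 Mbps.
Per item: 69.768 Mbps × 829 s = 57,838 Mb = 7,230 MB.
Capacity: 256 GiB = 2,199,023 Mb; 38.02 items → 38 complete.

38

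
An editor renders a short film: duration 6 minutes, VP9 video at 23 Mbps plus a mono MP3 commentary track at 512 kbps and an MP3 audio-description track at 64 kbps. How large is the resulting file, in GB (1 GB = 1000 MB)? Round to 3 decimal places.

6 min = 360 s
Audio total: 512 + 64 = 576 kbps = 0.576 Mbps.
Total bitrate: 23 + 0.576 = 23.576 Mbps.
Stream data: 23.576 Mbps × 360 s = 8487.4 Mb.
8,487 Mb ÷ 8 = 1,061 MB → 1.061 GB.

1.061 GB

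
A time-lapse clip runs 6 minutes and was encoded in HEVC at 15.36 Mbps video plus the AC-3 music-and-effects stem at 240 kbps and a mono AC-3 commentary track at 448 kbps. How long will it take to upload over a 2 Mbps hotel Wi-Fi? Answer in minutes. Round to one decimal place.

6 min = 360 s
Audio total: 240 + 448 = 688 kbps = 0.688 Mbps.
Total bitrate: 16.048 Mbps.
File: 16.048 Mbps × 360 s = 5777.3 Mb.
At 2 Mbps: 5777.3 / 2 = 2888.6 s ≈ 48.1 minutes.

48.1 minutes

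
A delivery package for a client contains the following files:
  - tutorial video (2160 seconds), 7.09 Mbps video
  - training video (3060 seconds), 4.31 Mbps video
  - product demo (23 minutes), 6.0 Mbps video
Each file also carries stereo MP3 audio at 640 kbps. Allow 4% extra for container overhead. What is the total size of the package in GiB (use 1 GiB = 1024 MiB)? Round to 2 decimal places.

Audio: 640 kbps = 0.640 Mbps.
tutorial video: 7.730 Mbps × 2160 s × 1.04 = 17364.7 Mb
training video: 4.950 Mbps × 3060 s × 1.04 = 15752.9 Mb
product demo: 6.640 Mbps × 1380 s × 1.04 = 9529.7 Mb
Total: 42647.3 Mb = 5330.9 MB.
= 4.965 GiB.

4.96 GiB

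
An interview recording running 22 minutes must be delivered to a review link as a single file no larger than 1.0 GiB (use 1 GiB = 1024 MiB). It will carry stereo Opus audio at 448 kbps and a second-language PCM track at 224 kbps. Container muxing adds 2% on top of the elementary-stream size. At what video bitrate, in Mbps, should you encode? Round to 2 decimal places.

5.71 Mbps

Budget: 1.0 GiB = 8589.9 Mb.
Stream payload after overhead: 8589.9 / 1.02 = 8421.5 Mb.
22 min = 1320 s
Total bitrate budget: 8421.5 Mb / 1320 s = 6.380 Mbps.
Audio total: 448 + 224 = 672 kbps = 0.672 Mbps.
Video: 6.380 − 0.672 = 5.708 Mbps.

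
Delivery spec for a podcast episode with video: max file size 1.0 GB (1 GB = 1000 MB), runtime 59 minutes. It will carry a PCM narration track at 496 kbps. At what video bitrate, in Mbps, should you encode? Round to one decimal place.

1.8 Mbps

Budget: 1.0 GB = 8000.0 Mb.
59 min = 3540 s
Total bitrate budget: 8000.0 Mb / 3540 s = 2.260 Mbps.
Audio: 496 kbps = 0.496 Mbps.
Video: 2.260 − 0.496 = 1.764 Mbps.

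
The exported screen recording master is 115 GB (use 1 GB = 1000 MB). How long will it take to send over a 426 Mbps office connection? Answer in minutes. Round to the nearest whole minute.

File: 115 GB = 920000.0 Mb.
At 426 Mbps: 920000.0 / 426 = 2159.6 s ≈ 36 minutes.

36 minutes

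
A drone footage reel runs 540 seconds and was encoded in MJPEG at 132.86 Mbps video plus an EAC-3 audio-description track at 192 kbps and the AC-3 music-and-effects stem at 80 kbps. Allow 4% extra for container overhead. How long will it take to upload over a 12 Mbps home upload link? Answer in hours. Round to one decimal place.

1.7 hours

Audio total: 192 + 80 = 272 kbps = 0.272 Mbps.
Total bitrate: 133.132 Mbps.
File: 133.132 Mbps × 540 s = 71891.3 Mb.
With 4% container overhead: ×1.04. → 74766.9 Mb.
At 12 Mbps: 74766.9 / 12 = 6230.6 s ≈ 1.73 hours.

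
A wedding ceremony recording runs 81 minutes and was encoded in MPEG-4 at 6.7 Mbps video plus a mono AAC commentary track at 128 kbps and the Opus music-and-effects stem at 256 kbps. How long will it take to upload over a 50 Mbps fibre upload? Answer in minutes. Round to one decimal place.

81 min = 4860 s
Audio total: 128 + 256 = 384 kbps = 0.384 Mbps.
Total bitrate: 7.084 Mbps.
File: 7.084 Mbps × 4860 s = 34428.2 Mb.
At 50 Mbps: 34428.2 / 50 = 688.6 s ≈ 11.5 minutes.

11.5 minutes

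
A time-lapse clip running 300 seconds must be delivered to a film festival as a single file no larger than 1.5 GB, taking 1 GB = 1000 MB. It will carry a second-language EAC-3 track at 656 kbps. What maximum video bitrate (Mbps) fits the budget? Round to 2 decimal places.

Budget: 1.5 GB = 12000.0 Mb.
Total bitrate budget: 12000.0 Mb / 300 s = 40.000 Mbps.
Audio: 656 kbps = 0.656 Mbps.
Video: 40.000 − 0.656 = 39.344 Mbps.

39.34 Mbps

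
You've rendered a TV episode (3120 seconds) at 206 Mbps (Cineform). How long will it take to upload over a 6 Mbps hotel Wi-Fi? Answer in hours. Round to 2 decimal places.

29.76 hours

File: 206.000 Mbps × 3120 s = 642720.0 Mb.
At 6 Mbps: 642720.0 / 6 = 107120.0 s ≈ 29.8 hours.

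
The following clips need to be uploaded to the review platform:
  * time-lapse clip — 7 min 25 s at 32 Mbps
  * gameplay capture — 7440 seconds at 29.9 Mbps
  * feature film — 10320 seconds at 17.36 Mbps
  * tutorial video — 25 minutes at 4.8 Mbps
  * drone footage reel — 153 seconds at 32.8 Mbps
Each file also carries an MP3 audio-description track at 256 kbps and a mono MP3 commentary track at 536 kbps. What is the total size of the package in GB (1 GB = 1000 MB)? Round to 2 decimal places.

Audio total: 256 + 536 = 792 kbps = 0.792 Mbps.
time-lapse clip: 32.792 Mbps × 445 s = 14592.4 Mb
gameplay capture: 30.692 Mbps × 7440 s = 228348.5 Mb
feature film: 18.152 Mbps × 10320 s = 187328.6 Mb
tutorial video: 5.592 Mbps × 1500 s = 8388.0 Mb
drone footage reel: 33.592 Mbps × 153 s = 5139.6 Mb
Total: 443797.1 Mb = 55474.6 MB.
= 55.47 GB.

55.47 GB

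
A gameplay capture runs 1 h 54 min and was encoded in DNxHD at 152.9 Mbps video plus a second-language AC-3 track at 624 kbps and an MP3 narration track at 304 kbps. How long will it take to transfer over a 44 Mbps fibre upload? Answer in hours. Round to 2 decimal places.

1 h 54 min = 114 min = 6840 s
Audio total: 624 + 304 = 928 kbps = 0.928 Mbps.
Total bitrate: 153.828 Mbps.
File: 153.828 Mbps × 6840 s = 1052183.5 Mb.
At 44 Mbps: 1052183.5 / 44 = 23913.3 s ≈ 6.64 hours.

6.64 hours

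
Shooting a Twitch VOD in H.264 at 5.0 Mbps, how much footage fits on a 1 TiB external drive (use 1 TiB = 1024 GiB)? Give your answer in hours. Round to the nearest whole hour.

Capacity: 1 TiB = 8,796,093 Mb.
Recording time: 8,796,093 / 5.000 = 1,759,219 s ≈ 489 hours.

489 hours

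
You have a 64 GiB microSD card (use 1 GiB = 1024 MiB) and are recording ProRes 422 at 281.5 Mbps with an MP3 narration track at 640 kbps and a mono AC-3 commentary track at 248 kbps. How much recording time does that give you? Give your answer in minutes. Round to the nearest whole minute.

32 minutes

Audio total: 640 + 248 = 888 kbps = 0.888 Mbps.
Total bitrate: 281.5 + 0.888 = 282.388 Mbps.
Capacity: 64 GiB = 549,756 Mb.
Recording time: 549,756 / 282.388 = 1,947 s ≈ 32.4 minutes.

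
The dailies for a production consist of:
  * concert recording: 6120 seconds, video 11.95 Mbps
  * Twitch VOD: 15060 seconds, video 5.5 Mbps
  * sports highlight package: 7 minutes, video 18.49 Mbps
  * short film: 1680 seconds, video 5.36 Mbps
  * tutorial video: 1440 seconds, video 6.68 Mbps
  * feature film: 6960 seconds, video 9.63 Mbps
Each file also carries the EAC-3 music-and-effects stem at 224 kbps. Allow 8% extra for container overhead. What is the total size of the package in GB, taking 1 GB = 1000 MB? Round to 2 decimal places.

34.62 GB

Audio: 224 kbps = 0.224 Mbps.
concert recording: 12.174 Mbps × 6120 s × 1.08 = 80465.3 Mb
Twitch VOD: 5.724 Mbps × 15060 s × 1.08 = 93099.7 Mb
sports highlight package: 18.714 Mbps × 420 s × 1.08 = 8488.7 Mb
short film: 5.584 Mbps × 1680 s × 1.08 = 10131.6 Mb
tutorial video: 6.904 Mbps × 1440 s × 1.08 = 10737.1 Mb
feature film: 9.854 Mbps × 6960 s × 1.08 = 74070.5 Mb
Total: 276992.9 Mb = 34624.1 MB.
= 34.62 GB.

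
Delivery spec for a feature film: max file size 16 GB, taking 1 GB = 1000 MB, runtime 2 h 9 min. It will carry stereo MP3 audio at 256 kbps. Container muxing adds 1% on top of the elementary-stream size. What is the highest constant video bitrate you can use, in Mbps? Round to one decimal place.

16.1 Mbps

Budget: 16 GB = 128000.0 Mb.
Stream payload after overhead: 128000.0 / 1.01 = 126732.7 Mb.
2 h 9 min = 129 min = 7740 s
Total bitrate budget: 126732.7 Mb / 7740 s = 16.374 Mbps.
Audio: 256 kbps = 0.256 Mbps.
Video: 16.374 − 0.256 = 16.118 Mbps.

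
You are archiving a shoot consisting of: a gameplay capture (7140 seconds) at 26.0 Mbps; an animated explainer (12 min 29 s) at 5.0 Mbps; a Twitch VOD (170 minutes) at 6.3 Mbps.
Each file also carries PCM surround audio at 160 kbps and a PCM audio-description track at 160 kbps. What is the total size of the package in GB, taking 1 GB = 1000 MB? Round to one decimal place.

Audio total: 160 + 160 = 320 kbps = 0.320 Mbps.
gameplay capture: 26.320 Mbps × 7140 s = 187924.8 Mb
animated explainer: 5.320 Mbps × 749 s = 3984.7 Mb
Twitch VOD: 6.620 Mbps × 10200 s = 67524.0 Mb
Total: 259433.5 Mb = 32429.2 MB.
= 32.43 GB.

32.4 GB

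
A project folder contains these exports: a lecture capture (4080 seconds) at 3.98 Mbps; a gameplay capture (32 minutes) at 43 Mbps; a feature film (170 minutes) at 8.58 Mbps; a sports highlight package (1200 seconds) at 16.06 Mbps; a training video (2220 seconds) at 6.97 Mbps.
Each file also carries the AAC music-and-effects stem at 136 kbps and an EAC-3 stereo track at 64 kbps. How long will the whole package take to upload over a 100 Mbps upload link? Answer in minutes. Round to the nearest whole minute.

Audio total: 136 + 64 = 200 kbps = 0.200 Mbps.
lecture capture: 4.180 Mbps × 4080 s = 17054.4 Mb
gameplay capture: 43.200 Mbps × 1920 s = 82944.0 Mb
feature film: 8.780 Mbps × 10200 s = 89556.0 Mb
sports highlight package: 16.260 Mbps × 1200 s = 19512.0 Mb
training video: 7.170 Mbps × 2220 s = 15917.4 Mb
Total: 224983.8 Mb = 28123.0 MB.
At 100 Mbps: 224983.8 / 100 = 2250 s ≈ 37.5 minutes.

37 minutes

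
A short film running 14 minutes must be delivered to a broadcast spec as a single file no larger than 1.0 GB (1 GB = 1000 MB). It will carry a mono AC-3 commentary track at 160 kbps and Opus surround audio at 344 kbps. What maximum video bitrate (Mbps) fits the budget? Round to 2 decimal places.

Budget: 1.0 GB = 8000.0 Mb.
14 min = 840 s
Total bitrate budget: 8000.0 Mb / 840 s = 9.524 Mbps.
Audio total: 160 + 344 = 504 kbps = 0.504 Mbps.
Video: 9.524 − 0.504 = 9.020 Mbps.

9.02 Mbps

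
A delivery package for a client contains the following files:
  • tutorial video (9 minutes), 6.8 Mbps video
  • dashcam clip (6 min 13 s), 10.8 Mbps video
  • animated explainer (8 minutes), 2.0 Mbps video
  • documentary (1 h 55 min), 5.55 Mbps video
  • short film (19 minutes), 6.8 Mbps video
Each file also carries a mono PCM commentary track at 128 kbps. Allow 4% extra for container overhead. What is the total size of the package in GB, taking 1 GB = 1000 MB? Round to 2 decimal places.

7.27 GB

Audio: 128 kbps = 0.128 Mbps.
tutorial video: 6.928 Mbps × 540 s × 1.04 = 3890.8 Mb
dashcam clip: 10.928 Mbps × 373 s × 1.04 = 4239.2 Mb
animated explainer: 2.128 Mbps × 480 s × 1.04 = 1062.3 Mb
documentary: 5.678 Mbps × 6900 s × 1.04 = 40745.3 Mb
short film: 6.928 Mbps × 1140 s × 1.04 = 8213.8 Mb
Total: 58151.4 Mb = 7268.9 MB.
= 7.269 GB.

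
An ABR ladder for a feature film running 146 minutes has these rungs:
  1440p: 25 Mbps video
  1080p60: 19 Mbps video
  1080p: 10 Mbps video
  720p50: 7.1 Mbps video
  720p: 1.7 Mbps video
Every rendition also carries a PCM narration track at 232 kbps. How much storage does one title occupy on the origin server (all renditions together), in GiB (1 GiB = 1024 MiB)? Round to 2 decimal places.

65.23 GiB

146 min = 8760 s
Audio: 232 kbps = 0.232 Mbps.
Sum of rendition bitrates: (25+0.232) + (19+0.232) + (10+0.232) + (7.1+0.232) + (1.7+0.232) = 63.960 Mbps.
× 8760 s = 560,290 Mb = 70,036 MB = 65.23 GiB.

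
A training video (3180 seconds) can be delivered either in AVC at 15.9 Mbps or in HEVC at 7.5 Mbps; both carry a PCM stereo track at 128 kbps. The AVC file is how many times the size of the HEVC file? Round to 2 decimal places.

2.10

Audio: 128 kbps = 0.128 Mbps.
AVC: 16.028 Mbps × 3180 s = 50969.0 Mb = 6.371 GB.
HEVC: 7.628 Mbps × 3180 s = 24257.0 Mb = 3.032 GB.
Ratio: 6.371 / 3.032 = 2.101.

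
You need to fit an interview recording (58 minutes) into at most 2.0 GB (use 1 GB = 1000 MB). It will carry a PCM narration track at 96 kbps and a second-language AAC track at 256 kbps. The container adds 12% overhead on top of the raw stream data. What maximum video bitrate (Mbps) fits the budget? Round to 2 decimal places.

Budget: 2.0 GB = 16000.0 Mb.
Stream payload after overhead: 16000.0 / 1.12 = 14285.7 Mb.
58 min = 3480 s
Total bitrate budget: 14285.7 Mb / 3480 s = 4.105 Mbps.
Audio total: 96 + 256 = 352 kbps = 0.352 Mbps.
Video: 4.105 − 0.352 = 3.753 Mbps.

3.75 Mbps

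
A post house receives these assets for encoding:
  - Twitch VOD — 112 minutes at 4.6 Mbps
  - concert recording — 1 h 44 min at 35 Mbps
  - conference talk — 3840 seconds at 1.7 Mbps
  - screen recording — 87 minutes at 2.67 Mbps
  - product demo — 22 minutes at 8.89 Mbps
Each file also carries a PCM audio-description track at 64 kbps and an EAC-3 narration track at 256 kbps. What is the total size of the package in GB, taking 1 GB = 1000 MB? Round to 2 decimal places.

Audio total: 64 + 256 = 320 kbps = 0.320 Mbps.
Twitch VOD: 4.920 Mbps × 6720 s = 33062.4 Mb
concert recording: 35.320 Mbps × 6240 s = 220396.8 Mb
conference talk: 2.020 Mbps × 3840 s = 7756.8 Mb
screen recording: 2.990 Mbps × 5220 s = 15607.8 Mb
product demo: 9.210 Mbps × 1320 s = 12157.2 Mb
Total: 288981.0 Mb = 36122.6 MB.
= 36.12 GB.

36.12 GB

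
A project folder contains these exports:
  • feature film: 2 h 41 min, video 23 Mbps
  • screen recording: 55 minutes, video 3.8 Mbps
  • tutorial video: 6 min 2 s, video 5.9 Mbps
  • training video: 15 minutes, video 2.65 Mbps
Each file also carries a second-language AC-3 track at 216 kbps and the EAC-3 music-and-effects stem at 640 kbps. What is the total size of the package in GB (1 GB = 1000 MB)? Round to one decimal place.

31.4 GB

Audio total: 216 + 640 = 856 kbps = 0.856 Mbps.
feature film: 23.856 Mbps × 9660 s = 230449.0 Mb
screen recording: 4.656 Mbps × 3300 s = 15364.8 Mb
tutorial video: 6.756 Mbps × 362 s = 2445.7 Mb
training video: 3.506 Mbps × 900 s = 3155.4 Mb
Total: 251414.8 Mb = 31426.9 MB.
= 31.43 GB.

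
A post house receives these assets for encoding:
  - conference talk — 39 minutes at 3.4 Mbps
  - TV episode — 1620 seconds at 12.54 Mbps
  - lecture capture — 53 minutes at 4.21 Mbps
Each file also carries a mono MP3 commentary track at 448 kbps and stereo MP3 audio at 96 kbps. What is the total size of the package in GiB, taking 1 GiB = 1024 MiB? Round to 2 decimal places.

5.30 GiB

Audio total: 448 + 96 = 544 kbps = 0.544 Mbps.
conference talk: 3.944 Mbps × 2340 s = 9229.0 Mb
TV episode: 13.084 Mbps × 1620 s = 21196.1 Mb
lecture capture: 4.754 Mbps × 3180 s = 15117.7 Mb
Total: 45542.8 Mb = 5692.8 MB.
= 5.302 GiB.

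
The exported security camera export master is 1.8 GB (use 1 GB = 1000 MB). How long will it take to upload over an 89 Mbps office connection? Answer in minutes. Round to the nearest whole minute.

3 minutes

File: 1.8 GB = 14400.0 Mb.
At 89 Mbps: 14400.0 / 89 = 161.8 s ≈ 2.7 minutes.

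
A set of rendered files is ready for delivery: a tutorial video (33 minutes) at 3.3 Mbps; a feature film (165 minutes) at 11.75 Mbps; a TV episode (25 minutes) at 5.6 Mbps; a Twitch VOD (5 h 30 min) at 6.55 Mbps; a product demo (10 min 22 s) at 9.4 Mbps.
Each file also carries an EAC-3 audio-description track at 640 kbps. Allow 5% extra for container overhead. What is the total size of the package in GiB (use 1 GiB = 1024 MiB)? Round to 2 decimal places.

Audio: 640 kbps = 0.640 Mbps.
tutorial video: 3.940 Mbps × 1980 s × 1.05 = 8191.3 Mb
feature film: 12.390 Mbps × 9900 s × 1.05 = 128794.1 Mb
TV episode: 6.240 Mbps × 1500 s × 1.05 = 9828.0 Mb
Twitch VOD: 7.190 Mbps × 19800 s × 1.05 = 149480.1 Mb
product demo: 10.040 Mbps × 622 s × 1.05 = 6557.1 Mb
Total: 302850.5 Mb = 37856.3 MB.
= 35.26 GiB.

35.26 GiB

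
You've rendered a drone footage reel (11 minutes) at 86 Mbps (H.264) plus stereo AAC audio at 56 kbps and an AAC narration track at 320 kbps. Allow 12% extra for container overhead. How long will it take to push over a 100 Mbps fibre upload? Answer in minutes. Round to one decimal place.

11 min = 660 s
Audio total: 56 + 320 = 376 kbps = 0.376 Mbps.
Total bitrate: 86.376 Mbps.
File: 86.376 Mbps × 660 s = 57008.2 Mb.
With 12% container overhead: ×1.12. → 63849.1 Mb.
At 100 Mbps: 63849.1 / 100 = 638.5 s ≈ 10.6 minutes.

10.6 minutes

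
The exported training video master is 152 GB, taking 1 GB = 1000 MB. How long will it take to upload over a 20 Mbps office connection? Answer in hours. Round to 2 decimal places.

File: 152 GB = 1216000.0 Mb.
At 20 Mbps: 1216000.0 / 20 = 60800.0 s ≈ 16.9 hours.

16.89 hours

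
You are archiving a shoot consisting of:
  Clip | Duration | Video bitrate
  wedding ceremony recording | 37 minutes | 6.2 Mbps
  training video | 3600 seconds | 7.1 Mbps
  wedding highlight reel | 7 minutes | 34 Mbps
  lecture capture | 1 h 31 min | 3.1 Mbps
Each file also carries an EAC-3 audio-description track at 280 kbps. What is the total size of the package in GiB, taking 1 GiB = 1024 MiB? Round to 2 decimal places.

8.59 GiB

Audio: 280 kbps = 0.280 Mbps.
wedding ceremony recording: 6.480 Mbps × 2220 s = 14385.6 Mb
training video: 7.380 Mbps × 3600 s = 26568.0 Mb
wedding highlight reel: 34.280 Mbps × 420 s = 14397.6 Mb
lecture capture: 3.380 Mbps × 5460 s = 18454.8 Mb
Total: 73806.0 Mb = 9225.8 MB.
= 8.592 GiB.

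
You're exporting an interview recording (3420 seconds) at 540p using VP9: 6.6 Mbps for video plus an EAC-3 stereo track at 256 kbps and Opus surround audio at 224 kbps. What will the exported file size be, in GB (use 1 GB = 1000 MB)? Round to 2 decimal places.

3.03 GB

Audio total: 256 + 224 = 480 kbps = 0.480 Mbps.
Total bitrate: 6.6 + 0.480 = 7.080 Mbps.
Stream data: 7.080 Mbps × 3420 s = 24213.6 Mb.
24,214 Mb ÷ 8 = 3,027 MB → 3.027 GB.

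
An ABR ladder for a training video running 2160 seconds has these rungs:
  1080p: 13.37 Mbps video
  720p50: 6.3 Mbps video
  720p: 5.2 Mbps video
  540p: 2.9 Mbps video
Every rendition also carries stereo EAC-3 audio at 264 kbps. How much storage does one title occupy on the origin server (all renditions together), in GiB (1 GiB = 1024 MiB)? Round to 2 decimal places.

Audio: 264 kbps = 0.264 Mbps.
Sum of rendition bitrates: (13.37+0.264) + (6.3+0.264) + (5.2+0.264) + (2.9+0.264) = 28.826 Mbps.
× 2160 s = 62,264 Mb = 7,783 MB = 7.249 GiB.

7.25 GiB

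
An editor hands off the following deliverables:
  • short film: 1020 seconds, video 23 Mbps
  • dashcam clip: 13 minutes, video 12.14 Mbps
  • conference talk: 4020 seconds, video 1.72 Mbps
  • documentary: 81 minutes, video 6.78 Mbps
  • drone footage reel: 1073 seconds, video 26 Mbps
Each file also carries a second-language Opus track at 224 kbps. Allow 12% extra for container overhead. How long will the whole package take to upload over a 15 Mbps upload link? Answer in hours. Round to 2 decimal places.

2.14 hours

Audio: 224 kbps = 0.224 Mbps.
short film: 23.224 Mbps × 1020 s × 1.12 = 26531.1 Mb
dashcam clip: 12.364 Mbps × 780 s × 1.12 = 10801.2 Mb
conference talk: 1.944 Mbps × 4020 s × 1.12 = 8752.7 Mb
documentary: 7.004 Mbps × 4860 s × 1.12 = 38124.2 Mb
drone footage reel: 26.224 Mbps × 1073 s × 1.12 = 31515.0 Mb
Total: 115724.1 Mb = 14465.5 MB.
At 15 Mbps: 115724.1 / 15 = 7715 s ≈ 2.14 hours.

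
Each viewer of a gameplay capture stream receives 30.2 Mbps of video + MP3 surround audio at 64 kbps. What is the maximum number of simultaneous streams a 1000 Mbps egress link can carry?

33

Audio: 64 kbps = 0.064 Mbps.
Per-viewer media rate: 30.264 Mbps.
1000 Mbps = 1,000 Mbps; 1,000 / 30.264 = 33.04 → 33 viewers.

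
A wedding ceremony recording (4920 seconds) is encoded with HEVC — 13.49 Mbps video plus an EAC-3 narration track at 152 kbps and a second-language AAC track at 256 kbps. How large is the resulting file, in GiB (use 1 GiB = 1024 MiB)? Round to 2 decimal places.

Audio total: 152 + 256 = 408 kbps = 0.408 Mbps.
Total bitrate: 13.49 + 0.408 = 13.898 Mbps.
Stream data: 13.898 Mbps × 4920 s = 68378.2 Mb.
68,378 Mb = 8,547,270,000 bytes ÷ 1,073,741,824 = 7.960 GiB.

7.96 GiB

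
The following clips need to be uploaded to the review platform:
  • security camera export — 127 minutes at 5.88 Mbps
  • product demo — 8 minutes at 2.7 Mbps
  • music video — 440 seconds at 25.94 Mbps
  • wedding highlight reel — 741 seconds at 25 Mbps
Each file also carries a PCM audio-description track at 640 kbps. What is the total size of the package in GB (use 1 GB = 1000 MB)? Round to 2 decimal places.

Audio: 640 kbps = 0.640 Mbps.
security camera export: 6.520 Mbps × 7620 s = 49682.4 Mb
product demo: 3.340 Mbps × 480 s = 1603.2 Mb
music video: 26.580 Mbps × 440 s = 11695.2 Mb
wedding highlight reel: 25.640 Mbps × 741 s = 18999.2 Mb
Total: 81980.0 Mb = 10247.5 MB.
= 10.25 GB.

10.25 GB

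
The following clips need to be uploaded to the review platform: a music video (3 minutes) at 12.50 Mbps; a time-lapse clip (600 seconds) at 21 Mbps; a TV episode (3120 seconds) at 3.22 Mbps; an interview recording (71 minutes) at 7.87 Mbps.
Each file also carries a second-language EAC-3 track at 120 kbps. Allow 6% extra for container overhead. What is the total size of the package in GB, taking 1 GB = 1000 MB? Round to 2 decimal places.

7.87 GB

Audio: 120 kbps = 0.120 Mbps.
music video: 12.620 Mbps × 180 s × 1.06 = 2407.9 Mb
time-lapse clip: 21.120 Mbps × 600 s × 1.06 = 13432.3 Mb
TV episode: 3.340 Mbps × 3120 s × 1.06 = 11046.0 Mb
interview recording: 7.990 Mbps × 4260 s × 1.06 = 36079.6 Mb
Total: 62965.9 Mb = 7870.7 MB.
= 7.871 GB.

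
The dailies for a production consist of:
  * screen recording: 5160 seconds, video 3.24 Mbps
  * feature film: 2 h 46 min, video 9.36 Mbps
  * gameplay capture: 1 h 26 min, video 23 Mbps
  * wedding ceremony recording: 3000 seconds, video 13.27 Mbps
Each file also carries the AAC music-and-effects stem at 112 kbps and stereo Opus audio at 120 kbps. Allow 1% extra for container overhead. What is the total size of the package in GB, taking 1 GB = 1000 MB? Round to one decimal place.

34.6 GB

Audio total: 112 + 120 = 232 kbps = 0.232 Mbps.
screen recording: 3.472 Mbps × 5160 s × 1.01 = 18094.7 Mb
feature film: 9.592 Mbps × 9960 s × 1.01 = 96491.7 Mb
gameplay capture: 23.232 Mbps × 5160 s × 1.01 = 121075.9 Mb
wedding ceremony recording: 13.502 Mbps × 3000 s × 1.01 = 40911.1 Mb
Total: 276573.3 Mb = 34571.7 MB.
= 34.57 GB.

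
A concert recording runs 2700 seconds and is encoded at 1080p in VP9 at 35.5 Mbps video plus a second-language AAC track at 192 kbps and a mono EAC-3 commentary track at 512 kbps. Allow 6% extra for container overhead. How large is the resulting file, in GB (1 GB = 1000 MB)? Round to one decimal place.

13.0 GB

Audio total: 192 + 512 = 704 kbps = 0.704 Mbps.
Total bitrate: 35.5 + 0.704 = 36.204 Mbps.
Stream data: 36.204 Mbps × 2700 s = 97750.8 Mb.
With 6% container overhead: ×1.06.
103,616 Mb ÷ 8 = 12,952 MB → 12.95 GB.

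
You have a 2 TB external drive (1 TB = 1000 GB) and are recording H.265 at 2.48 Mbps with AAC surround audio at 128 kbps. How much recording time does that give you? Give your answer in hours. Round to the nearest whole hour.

1704 hours

Audio: 128 kbps = 0.128 Mbps.
Total bitrate: 2.48 + 0.128 = 2.608 Mbps.
Capacity: 2 TB = 16,000,000 Mb.
Recording time: 16,000,000 / 2.608 = 6,134,969 s ≈ 1,704 hours.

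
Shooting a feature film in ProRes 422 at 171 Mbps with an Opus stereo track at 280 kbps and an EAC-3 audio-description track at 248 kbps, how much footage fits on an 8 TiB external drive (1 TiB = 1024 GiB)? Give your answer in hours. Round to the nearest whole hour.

114 hours

Audio total: 280 + 248 = 528 kbps = 0.528 Mbps.
Total bitrate: 171 + 0.528 = 171.528 Mbps.
Capacity: 8 TiB = 70,368,744 Mb.
Recording time: 70,368,744 / 171.528 = 410,246 s ≈ 114 hours.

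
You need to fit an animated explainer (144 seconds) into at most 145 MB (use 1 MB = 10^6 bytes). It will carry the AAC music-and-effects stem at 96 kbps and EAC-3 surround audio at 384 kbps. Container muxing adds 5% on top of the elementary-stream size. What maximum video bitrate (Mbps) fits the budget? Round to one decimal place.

Budget: 145 MB = 1160.0 Mb.
Stream payload after overhead: 1160.0 / 1.05 = 1104.8 Mb.
Total bitrate budget: 1104.8 Mb / 144 s = 7.672 Mbps.
Audio total: 96 + 384 = 480 kbps = 0.480 Mbps.
Video: 7.672 − 0.480 = 7.192 Mbps.

7.2 Mbps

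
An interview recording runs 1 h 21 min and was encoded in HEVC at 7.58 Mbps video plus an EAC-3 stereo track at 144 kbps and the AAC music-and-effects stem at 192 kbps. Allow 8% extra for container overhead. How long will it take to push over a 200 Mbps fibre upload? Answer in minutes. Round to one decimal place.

3.5 minutes

1 h 21 min = 81 min = 4860 s
Audio total: 144 + 192 = 336 kbps = 0.336 Mbps.
Total bitrate: 7.916 Mbps.
File: 7.916 Mbps × 4860 s = 38471.8 Mb.
With 8% container overhead: ×1.08. → 41549.5 Mb.
At 200 Mbps: 41549.5 / 200 = 207.7 s ≈ 3.46 minutes.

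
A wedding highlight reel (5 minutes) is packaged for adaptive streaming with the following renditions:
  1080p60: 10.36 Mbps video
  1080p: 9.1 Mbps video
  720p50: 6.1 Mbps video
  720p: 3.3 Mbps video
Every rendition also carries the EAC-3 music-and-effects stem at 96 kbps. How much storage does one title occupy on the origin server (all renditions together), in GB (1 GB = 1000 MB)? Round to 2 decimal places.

1.10 GB

5 min = 300 s
Audio: 96 kbps = 0.096 Mbps.
Sum of rendition bitrates: (10.36+0.096) + (9.1+0.096) + (6.1+0.096) + (3.3+0.096) = 29.244 Mbps.
× 300 s = 8,773 Mb = 1,097 MB = 1.097 GB.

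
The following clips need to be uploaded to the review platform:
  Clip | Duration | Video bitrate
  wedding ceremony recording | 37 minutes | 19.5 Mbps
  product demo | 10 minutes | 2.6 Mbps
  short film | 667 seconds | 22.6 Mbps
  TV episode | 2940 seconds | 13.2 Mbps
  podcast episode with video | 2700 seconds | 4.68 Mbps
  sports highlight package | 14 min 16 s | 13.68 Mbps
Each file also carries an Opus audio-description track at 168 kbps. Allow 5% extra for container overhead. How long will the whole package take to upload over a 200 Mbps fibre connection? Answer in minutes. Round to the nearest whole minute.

Audio: 168 kbps = 0.168 Mbps.
wedding ceremony recording: 19.668 Mbps × 2220 s × 1.05 = 45846.1 Mb
product demo: 2.768 Mbps × 600 s × 1.05 = 1743.8 Mb
short film: 22.768 Mbps × 667 s × 1.05 = 15945.6 Mb
TV episode: 13.368 Mbps × 2940 s × 1.05 = 41267.0 Mb
podcast episode with video: 4.848 Mbps × 2700 s × 1.05 = 13744.1 Mb
sports highlight package: 13.848 Mbps × 856 s × 1.05 = 12446.6 Mb
Total: 130993.2 Mb = 16374.1 MB.
At 200 Mbps: 130993.2 / 200 = 655 s ≈ 10.9 minutes.

11 minutes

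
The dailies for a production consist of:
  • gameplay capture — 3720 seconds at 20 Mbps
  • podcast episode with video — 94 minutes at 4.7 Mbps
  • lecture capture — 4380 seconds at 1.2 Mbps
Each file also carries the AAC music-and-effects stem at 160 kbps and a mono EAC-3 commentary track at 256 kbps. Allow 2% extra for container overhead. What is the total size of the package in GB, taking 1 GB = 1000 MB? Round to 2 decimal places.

Audio total: 160 + 256 = 416 kbps = 0.416 Mbps.
gameplay capture: 20.416 Mbps × 3720 s × 1.02 = 77466.5 Mb
podcast episode with video: 5.116 Mbps × 5640 s × 1.02 = 29431.3 Mb
lecture capture: 1.616 Mbps × 4380 s × 1.02 = 7219.6 Mb
Total: 114117.4 Mb = 14264.7 MB.
= 14.26 GB.

14.26 GB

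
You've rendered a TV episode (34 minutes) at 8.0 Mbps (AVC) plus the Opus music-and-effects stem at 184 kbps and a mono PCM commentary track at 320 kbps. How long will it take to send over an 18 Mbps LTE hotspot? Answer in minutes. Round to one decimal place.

34 min = 2040 s
Audio total: 184 + 320 = 504 kbps = 0.504 Mbps.
Total bitrate: 8.504 Mbps.
File: 8.504 Mbps × 2040 s = 17348.2 Mb.
At 18 Mbps: 17348.2 / 18 = 963.8 s ≈ 16.1 minutes.

16.1 minutes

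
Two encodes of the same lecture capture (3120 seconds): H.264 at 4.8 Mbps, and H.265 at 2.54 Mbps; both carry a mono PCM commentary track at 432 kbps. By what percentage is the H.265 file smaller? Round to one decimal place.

43.2%

Audio: 432 kbps = 0.432 Mbps.
H.264: 5.232 Mbps × 3120 s = 16323.8 Mb = 1.900 GiB.
H.265: 2.972 Mbps × 3120 s = 9272.6 Mb = 1.079 GiB.
Reduction: (1 − 1.079/1.900) × 100 = 43.20%.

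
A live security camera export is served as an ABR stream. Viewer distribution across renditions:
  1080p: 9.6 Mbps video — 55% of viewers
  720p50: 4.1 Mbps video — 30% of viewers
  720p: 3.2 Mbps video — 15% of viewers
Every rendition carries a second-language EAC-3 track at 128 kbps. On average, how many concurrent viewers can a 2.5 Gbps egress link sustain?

351

Audio: 128 kbps = 0.128 Mbps.
Average per-viewer bitrate: 0.55×9.728 + 0.30×4.228 + 0.15×3.328 = 7.118 Mbps.
2.5 Gbps = 2,500 Mbps; 2,500 / 7.118 = 351.22 → 351.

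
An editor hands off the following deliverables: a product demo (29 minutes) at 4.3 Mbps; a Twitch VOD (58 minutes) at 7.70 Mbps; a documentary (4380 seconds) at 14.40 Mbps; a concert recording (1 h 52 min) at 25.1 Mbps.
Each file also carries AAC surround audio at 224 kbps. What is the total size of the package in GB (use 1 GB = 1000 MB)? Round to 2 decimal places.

Audio: 224 kbps = 0.224 Mbps.
product demo: 4.524 Mbps × 1740 s = 7871.8 Mb
Twitch VOD: 7.924 Mbps × 3480 s = 27575.5 Mb
documentary: 14.624 Mbps × 4380 s = 64053.1 Mb
concert recording: 25.324 Mbps × 6720 s = 170177.3 Mb
Total: 269677.7 Mb = 33709.7 MB.
= 33.71 GB.

33.71 GB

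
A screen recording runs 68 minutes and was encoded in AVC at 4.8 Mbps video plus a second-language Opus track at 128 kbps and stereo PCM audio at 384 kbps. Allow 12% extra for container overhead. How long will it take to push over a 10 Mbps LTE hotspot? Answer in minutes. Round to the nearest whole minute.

68 min = 4080 s
Audio total: 128 + 384 = 512 kbps = 0.512 Mbps.
Total bitrate: 5.312 Mbps.
File: 5.312 Mbps × 4080 s = 21673.0 Mb.
With 12% container overhead: ×1.12. → 24273.7 Mb.
At 10 Mbps: 24273.7 / 10 = 2427.4 s ≈ 40.5 minutes.

40 minutes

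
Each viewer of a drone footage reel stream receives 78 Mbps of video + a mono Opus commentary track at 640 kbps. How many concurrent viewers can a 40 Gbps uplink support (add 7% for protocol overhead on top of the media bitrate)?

475

Audio: 640 kbps = 0.640 Mbps.
Per-viewer media rate: 78.640 Mbps.
On the wire with 7% overhead: 84.145 Mbps.
40 Gbps = 40,000 Mbps; 40,000 / 84.145 = 475.37 → 475 viewers.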